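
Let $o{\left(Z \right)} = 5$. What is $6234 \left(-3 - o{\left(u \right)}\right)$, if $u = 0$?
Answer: $-49872$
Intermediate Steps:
$6234 \left(-3 - o{\left(u \right)}\right) = 6234 \left(-3 - 5\right) = 6234 \left(-8\right) = -49872$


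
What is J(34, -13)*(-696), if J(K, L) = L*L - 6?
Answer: -113448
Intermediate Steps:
J(K, L) = -6 + L**2 (J(K, L) = L**2 - 6 = -6 + L**2)
J(34, -13)*(-696) = (-6 + (-13)**2)*(-696) = (-6 + 169)*(-696) = 163*(-696) = -113448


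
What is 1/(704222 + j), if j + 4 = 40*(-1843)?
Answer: 1/630498 ≈ 1.5860e-6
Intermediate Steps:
j = -73724 (j = -4 + 40*(-1843) = -4 - 73720 = -73724)
1/(704222 + j) = 1/(704222 - 73724) = 1/630498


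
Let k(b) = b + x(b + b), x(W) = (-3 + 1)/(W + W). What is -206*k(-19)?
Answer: 74263/19 ≈ 3908.6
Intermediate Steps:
x(W) = -1/W (x(W) = -2*1/(2*W) = -1/W)
k(b) = b - 1/(2*b) (k(b) = b - 1/(b + b) = b - 1/(2*b))
-206*k(-19) = -206*(-19 - ½/(-19)) = -206*(-19 - ½*(-1/19)) = -206*(-19 + 1/38) = -206*(-721/38) = 74263/19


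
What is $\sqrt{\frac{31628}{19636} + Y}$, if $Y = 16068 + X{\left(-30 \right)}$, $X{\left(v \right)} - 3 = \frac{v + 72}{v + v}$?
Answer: $\frac{\sqrt{38730542061730}}{49090} \approx 126.78$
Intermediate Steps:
$X{\left(v \right)} = 3 + \frac{72 + v}{2 v}$ ($X{\left(v \right)} = 3 + \frac{v + 72}{v + v} = 3 + \frac{72 + v}{2 v}$)
$Y = \frac{160703}{10}$ ($Y = 16068 + \left(\frac{7}{2} + \frac{36}{-30}\right) = 16068 + \left(\frac{7}{2} + 36 \left(- \frac{1}{30}\right)\right) = 16068 + \left(\frac{7}{2} - \frac{6}{5}\right) = 16068 + \frac{23}{10} = \frac{160703}{10} \approx 16070.0$)
$\sqrt{\frac{31628}{19636} + Y} = \sqrt{\frac{31628}{19636} + \frac{160703}{10}} = \sqrt{31628 \cdot \frac{1}{19636} + \frac{160703}{10}} = \sqrt{\frac{7907}{4909} + \frac{160703}{10}} = \sqrt{\frac{788970097}{49090}} = \frac{\sqrt{38730542061730}}{49090}$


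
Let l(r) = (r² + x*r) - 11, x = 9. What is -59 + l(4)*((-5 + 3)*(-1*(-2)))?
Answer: -223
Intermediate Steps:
l(r) = -11 + r² + 9*r (l(r) = (r² + 9*r) - 11 = -11 + r² + 9*r)
-59 + l(4)*((-5 + 3)*(-1*(-2))) = -59 + (-11 + 4² + 9*4)*((-5 + 3)*(-1*(-2))) = -59 + (-11 + 16 + 36)*(-2*2) = -59 + 41*(-4) = -59 - 164 = -223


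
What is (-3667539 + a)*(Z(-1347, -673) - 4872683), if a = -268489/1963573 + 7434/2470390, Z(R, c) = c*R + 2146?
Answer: 35260757382780720441354074/2425395551735 ≈ 1.4538e+13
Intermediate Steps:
Z(R, c) = 2146 + R*c (Z(R, c) = R*c + 2146 = 2146 + R*c)
a = -324337669514/2425395551735 (a = -268489*1/1963573 + 7434*(1/2470390) = -268489/1963573 + 3717/1235195 = -324337669514/2425395551735 ≈ -0.13373)
(-3667539 + a)*(Z(-1347, -673) - 4872683) = (-3667539 - 324337669514/2425395551735)*((2146 - 1347*(-673)) - 4872683) = -8895233100752299679*((2146 + 906531) - 4872683)/2425395551735 = -8895233100752299679*(908677 - 4872683)/2425395551735 = -8895233100752299679/2425395551735*(-3964006) = 35260757382780720441354074/2425395551735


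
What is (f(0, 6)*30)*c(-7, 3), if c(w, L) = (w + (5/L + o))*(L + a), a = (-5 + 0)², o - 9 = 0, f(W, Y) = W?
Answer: 0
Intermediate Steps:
o = 9 (o = 9 + 0 = 9)
a = 25 (a = (-5)² = 25)
c(w, L) = (25 + L)*(9 + w + 5/L) (c(w, L) = (w + (5/L + 9))*(L + 25) = (w + (5/L + 9))*(25 + L) = (w + (9 + 5/L))*(25 + L) = (9 + w + 5/L)*(25 + L) = (25 + L)*(9 + w + 5/L))
(f(0, 6)*30)*c(-7, 3) = (0*30)*(230 + 9*3 + 25*(-7) + 125/3 + 3*(-7)) = 0*(230 + 27 - 175 + 125*(⅓) - 21) = 0*(230 + 27 - 175 + 125/3 - 21) = 0*(308/3) = 0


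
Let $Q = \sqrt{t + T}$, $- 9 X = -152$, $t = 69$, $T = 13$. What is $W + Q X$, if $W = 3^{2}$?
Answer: $9 + \frac{152 \sqrt{82}}{9} \approx 161.94$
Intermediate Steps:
$X = \frac{152}{9}$ ($X = \left(- \frac{1}{9}\right) \left(-152\right) = \frac{152}{9} \approx 16.889$)
$Q = \sqrt{82}$ ($Q = \sqrt{69 + 13} = \sqrt{82} \approx 9.0554$)
$W = 9$
$W + Q X = 9 + \sqrt{82} \cdot \frac{152}{9} = 9 + \frac{152 \sqrt{82}}{9}$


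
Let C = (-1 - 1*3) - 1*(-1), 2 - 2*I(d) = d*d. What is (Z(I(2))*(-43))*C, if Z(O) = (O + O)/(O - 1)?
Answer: 129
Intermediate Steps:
I(d) = 1 - d²/2 (I(d) = 1 - d*d/2 = 1 - d²/2)
C = -3 (C = (-1 - 3) + 1 = -4 + 1 = -3)
Z(O) = 2*O/(-1 + O) (Z(O) = (2*O)/(-1 + O) = 2*O/(-1 + O))
(Z(I(2))*(-43))*C = ((2*(1 - ½*2²)/(-1 + (1 - ½*2²)))*(-43))*(-3) = ((2*(1 - ½*4)/(-1 + (1 - ½*4)))*(-43))*(-3) = ((2*(1 - 2)/(-1 + (1 - 2)))*(-43))*(-3) = ((2*(-1)/(-1 - 1))*(-43))*(-3) = ((2*(-1)/(-2))*(-43))*(-3) = ((2*(-1)*(-½))*(-43))*(-3) = (1*(-43))*(-3) = -43*(-3) = 129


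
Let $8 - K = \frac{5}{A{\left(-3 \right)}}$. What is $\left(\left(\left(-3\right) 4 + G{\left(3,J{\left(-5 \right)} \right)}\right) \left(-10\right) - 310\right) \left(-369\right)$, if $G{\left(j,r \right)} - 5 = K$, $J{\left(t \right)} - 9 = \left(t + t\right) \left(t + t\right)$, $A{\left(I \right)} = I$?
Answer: $124230$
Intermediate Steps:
$J{\left(t \right)} = 9 + 4 t^{2}$ ($J{\left(t \right)} = 9 + \left(t + t\right) \left(t + t\right) = 9 + 2 t 2 t = 9 + 4 t^{2}$)
$K = \frac{29}{3}$ ($K = 8 - \frac{5}{-3} = 8 - 5 \left(- \frac{1}{3}\right) = 8 - - \frac{5}{3} = 8 + \frac{5}{3} = \frac{29}{3} \approx 9.6667$)
$G{\left(j,r \right)} = \frac{44}{3}$ ($G{\left(j,r \right)} = 5 + \frac{29}{3} = \frac{44}{3}$)
$\left(\left(\left(-3\right) 4 + G{\left(3,J{\left(-5 \right)} \right)}\right) \left(-10\right) - 310\right) \left(-369\right) = \left(\left(\left(-3\right) 4 + \frac{44}{3}\right) \left(-10\right) - 310\right) \left(-369\right) = \left(\left(-12 + \frac{44}{3}\right) \left(-10\right) - 310\right) \left(-369\right) = \left(\frac{8}{3} \left(-10\right) - 310\right) \left(-369\right) = \left(- \frac{80}{3} - 310\right) \left(-369\right) = \left(- \frac{1010}{3}\right) \left(-369\right) = 124230$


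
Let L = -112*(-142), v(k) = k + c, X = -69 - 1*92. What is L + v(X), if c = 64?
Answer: 15807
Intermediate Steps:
X = -161 (X = -69 - 92 = -161)
v(k) = 64 + k (v(k) = k + 64 = 64 + k)
L = 15904
L + v(X) = 15904 + (64 - 161) = 15904 - 97 = 15807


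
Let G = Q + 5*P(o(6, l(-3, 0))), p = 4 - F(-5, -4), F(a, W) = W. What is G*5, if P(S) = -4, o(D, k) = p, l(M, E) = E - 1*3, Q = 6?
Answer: -70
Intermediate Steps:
l(M, E) = -3 + E (l(M, E) = E - 3 = -3 + E)
p = 8 (p = 4 - 1*(-4) = 4 + 4 = 8)
o(D, k) = 8
G = -14 (G = 6 + 5*(-4) = 6 - 20 = -14)
G*5 = -14*5 = -70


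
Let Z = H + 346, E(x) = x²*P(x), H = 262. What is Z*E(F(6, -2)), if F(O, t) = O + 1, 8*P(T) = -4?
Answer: -14896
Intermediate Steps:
P(T) = -½ (P(T) = (⅛)*(-4) = -½)
F(O, t) = 1 + O
E(x) = -x²/2 (E(x) = x²*(-½) = -x²/2)
Z = 608 (Z = 262 + 346 = 608)
Z*E(F(6, -2)) = 608*(-(1 + 6)²/2) = 608*(-½*7²) = 608*(-½*49) = 608*(-49/2) = -14896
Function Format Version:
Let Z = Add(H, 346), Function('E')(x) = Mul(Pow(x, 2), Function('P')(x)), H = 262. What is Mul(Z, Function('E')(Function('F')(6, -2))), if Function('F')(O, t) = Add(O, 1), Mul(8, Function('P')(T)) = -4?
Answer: -14896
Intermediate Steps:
Function('P')(T) = Rational(-1, 2) (Function('P')(T) = Mul(Rational(1, 8), -4) = Rational(-1, 2))
Function('F')(O, t) = Add(1, O)
Function('E')(x) = Mul(Rational(-1, 2), Pow(x, 2)) (Function('E')(x) = Mul(Pow(x, 2), Rational(-1, 2)) = Mul(Rational(-1, 2), Pow(x, 2)))
Z = 608 (Z = Add(262, 346) = 608)
Mul(Z, Function('E')(Function('F')(6, -2))) = Mul(608, Mul(Rational(-1, 2), Pow(Add(1, 6), 2))) = Mul(608, Mul(Rational(-1, 2), Pow(7, 2))) = Mul(608, Mul(Rational(-1, 2), 49)) = Mul(608, Rational(-49, 2)) = -14896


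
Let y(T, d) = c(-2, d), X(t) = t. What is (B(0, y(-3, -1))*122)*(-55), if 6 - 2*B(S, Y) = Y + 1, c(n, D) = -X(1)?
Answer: -20130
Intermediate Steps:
c(n, D) = -1 (c(n, D) = -1*1 = -1)
y(T, d) = -1
B(S, Y) = 5/2 - Y/2 (B(S, Y) = 3 - (Y + 1)/2 = 3 - (1 + Y)/2 = 3 + (-½ - Y/2) = 5/2 - Y/2)
(B(0, y(-3, -1))*122)*(-55) = ((5/2 - ½*(-1))*122)*(-55) = ((5/2 + ½)*122)*(-55) = (3*122)*(-55) = 366*(-55) = -20130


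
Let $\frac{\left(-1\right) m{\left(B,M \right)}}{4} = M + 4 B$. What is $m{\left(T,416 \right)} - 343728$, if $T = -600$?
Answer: $-335792$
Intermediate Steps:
$m{\left(B,M \right)} = - 16 B - 4 M$ ($m{\left(B,M \right)} = - 4 \left(M + 4 B\right) = - 16 B - 4 M$)
$m{\left(T,416 \right)} - 343728 = \left(\left(-16\right) \left(-600\right) - 1664\right) - 343728 = \left(9600 - 1664\right) - 343728 = 7936 - 343728 = -335792$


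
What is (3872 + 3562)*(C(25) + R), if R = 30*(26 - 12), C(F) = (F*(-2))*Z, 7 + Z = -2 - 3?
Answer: 7582680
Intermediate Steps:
Z = -12 (Z = -7 + (-2 - 3) = -7 - 5 = -12)
C(F) = 24*F (C(F) = (F*(-2))*(-12) = -2*F*(-12) = 24*F)
R = 420 (R = 30*14 = 420)
(3872 + 3562)*(C(25) + R) = (3872 + 3562)*(24*25 + 420) = 7434*(600 + 420) = 7434*1020 = 7582680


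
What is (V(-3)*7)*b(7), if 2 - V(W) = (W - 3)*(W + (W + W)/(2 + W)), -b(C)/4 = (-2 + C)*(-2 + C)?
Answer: -14000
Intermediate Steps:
b(C) = -4*(-2 + C)**2 (b(C) = -4*(-2 + C)*(-2 + C) = -4*(-2 + C)**2)
V(W) = 2 - (-3 + W)*(W + 2*W/(2 + W)) (V(W) = 2 - (W - 3)*(W + (W + W)/(2 + W)) = 2 - (-3 + W)*(W + (2*W)/(2 + W)) = 2 - (-3 + W)*(W + 2*W/(2 + W)))
(V(-3)*7)*b(7) = (((4 - 1*(-3)**2 - 1*(-3)**3 + 14*(-3))/(2 - 3))*7)*(-4*(-2 + 7)**2) = (((4 - 1*9 - 1*(-27) - 42)/(-1))*7)*(-4*5**2) = (-(4 - 9 + 27 - 42)*7)*(-4*25) = (-1*(-20)*7)*(-100) = (20*7)*(-100) = 140*(-100) = -14000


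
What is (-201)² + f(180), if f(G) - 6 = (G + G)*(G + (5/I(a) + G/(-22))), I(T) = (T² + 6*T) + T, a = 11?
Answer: 1124977/11 ≈ 1.0227e+5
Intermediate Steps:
I(T) = T² + 7*T
f(G) = 6 + 2*G*(5/198 + 21*G/22) (f(G) = 6 + (G + G)*(G + (5/((11*(7 + 11))) + G/(-22))) = 6 + (2*G)*(G + (5/((11*18)) + G*(-1/22))) = 6 + (2*G)*(G + (5/198 - G/22)) = 6 + (2*G)*(5/198 + 21*G/22) = 6 + 2*G*(5/198 + 21*G/22))
(-201)² + f(180) = (-201)² + (6 + (5/99)*180 + (21/11)*180²) = 40401 + (6 + 100/11 + (21/11)*32400) = 40401 + (6 + 100/11 + 680400/11) = 40401 + 680566/11 = 1124977/11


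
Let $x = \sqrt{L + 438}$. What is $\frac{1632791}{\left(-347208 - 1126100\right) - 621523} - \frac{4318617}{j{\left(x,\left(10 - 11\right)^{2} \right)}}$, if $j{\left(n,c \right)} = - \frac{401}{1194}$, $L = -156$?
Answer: $\frac{10801846031110847}{840027231} \approx 1.2859 \cdot 10^{7}$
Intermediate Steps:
$x = \sqrt{282}$ ($x = \sqrt{-156 + 438} = \sqrt{282} \approx 16.793$)
$j{\left(n,c \right)} = - \frac{401}{1194}$ ($j{\left(n,c \right)} = \left(-401\right) \frac{1}{1194} = - \frac{401}{1194}$)
$\frac{1632791}{\left(-347208 - 1126100\right) - 621523} - \frac{4318617}{j{\left(x,\left(10 - 11\right)^{2} \right)}} = \frac{1632791}{\left(-347208 - 1126100\right) - 621523} - \frac{4318617}{- \frac{401}{1194}} = \frac{1632791}{-1473308 - 621523} - - \frac{5156428698}{401} = \frac{1632791}{-2094831} + \frac{5156428698}{401} = 1632791 \left(- \frac{1}{2094831}\right) + \frac{5156428698}{401} = - \frac{1632791}{2094831} + \frac{5156428698}{401} = \frac{10801846031110847}{840027231}$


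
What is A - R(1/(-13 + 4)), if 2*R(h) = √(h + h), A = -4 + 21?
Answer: 17 - I*√2/6 ≈ 17.0 - 0.2357*I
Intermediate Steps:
A = 17
R(h) = √2*√h/2 (R(h) = √(h + h)/2 = √(2*h)/2 = (√2*√h)/2 = √2*√h/2)
A - R(1/(-13 + 4)) = 17 - √2*√(1/(-13 + 4))/2 = 17 - √2*√(1/(-9))/2 = 17 - √2*√(-⅑)/2 = 17 - √2*I/3/2 = 17 - I*√2/6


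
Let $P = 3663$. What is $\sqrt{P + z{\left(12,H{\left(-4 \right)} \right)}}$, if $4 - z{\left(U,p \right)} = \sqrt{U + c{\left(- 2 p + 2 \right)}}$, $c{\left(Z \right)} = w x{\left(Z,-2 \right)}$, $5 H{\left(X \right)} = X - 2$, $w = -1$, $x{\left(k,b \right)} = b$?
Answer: $\sqrt{3667 - \sqrt{14}} \approx 60.525$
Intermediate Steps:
$H{\left(X \right)} = - \frac{2}{5} + \frac{X}{5}$ ($H{\left(X \right)} = \frac{X - 2}{5} = \frac{-2 + X}{5} = - \frac{2}{5} + \frac{X}{5}$)
$c{\left(Z \right)} = 2$ ($c{\left(Z \right)} = \left(-1\right) \left(-2\right) = 2$)
$z{\left(U,p \right)} = 4 - \sqrt{2 + U}$ ($z{\left(U,p \right)} = 4 - \sqrt{U + 2} = 4 - \sqrt{2 + U}$)
$\sqrt{P + z{\left(12,H{\left(-4 \right)} \right)}} = \sqrt{3663 + \left(4 - \sqrt{2 + 12}\right)} = \sqrt{3663 + \left(4 - \sqrt{14}\right)} = \sqrt{3667 - \sqrt{14}}$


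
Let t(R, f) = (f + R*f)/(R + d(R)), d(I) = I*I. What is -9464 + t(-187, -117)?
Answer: -1769651/187 ≈ -9463.4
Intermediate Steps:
d(I) = I²
t(R, f) = (f + R*f)/(R + R²)
-9464 + t(-187, -117) = -9464 - 117/(-187) = -9464 - 117*(-1/187) = -9464 + 117/187 = -1769651/187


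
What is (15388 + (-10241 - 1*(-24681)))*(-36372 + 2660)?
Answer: -1005561536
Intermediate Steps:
(15388 + (-10241 - 1*(-24681)))*(-36372 + 2660) = (15388 + (-10241 + 24681))*(-33712) = (15388 + 14440)*(-33712) = 29828*(-33712) = -1005561536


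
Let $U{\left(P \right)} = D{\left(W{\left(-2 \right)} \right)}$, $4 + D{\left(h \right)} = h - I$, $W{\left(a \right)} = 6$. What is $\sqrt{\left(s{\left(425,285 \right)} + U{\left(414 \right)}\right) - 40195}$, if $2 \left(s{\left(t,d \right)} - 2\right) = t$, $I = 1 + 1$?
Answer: $\frac{i \sqrt{159922}}{2} \approx 199.95 i$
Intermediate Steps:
$I = 2$
$s{\left(t,d \right)} = 2 + \frac{t}{2}$
$D{\left(h \right)} = -6 + h$ ($D{\left(h \right)} = -4 + \left(h - 2\right) = -4 + \left(-2 + h\right) = -6 + h$)
$U{\left(P \right)} = 0$ ($U{\left(P \right)} = -6 + 6 = 0$)
$\sqrt{\left(s{\left(425,285 \right)} + U{\left(414 \right)}\right) - 40195} = \sqrt{\left(\left(2 + \frac{1}{2} \cdot 425\right) + 0\right) - 40195} = \sqrt{\left(\left(2 + \frac{425}{2}\right) + 0\right) - 40195} = \sqrt{\left(\frac{429}{2} + 0\right) - 40195} = \sqrt{\frac{429}{2} - 40195} = \sqrt{- \frac{79961}{2}} = \frac{i \sqrt{159922}}{2}$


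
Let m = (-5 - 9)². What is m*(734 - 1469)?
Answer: -144060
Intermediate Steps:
m = 196 (m = (-14)² = 196)
m*(734 - 1469) = 196*(734 - 1469) = 196*(-735) = -144060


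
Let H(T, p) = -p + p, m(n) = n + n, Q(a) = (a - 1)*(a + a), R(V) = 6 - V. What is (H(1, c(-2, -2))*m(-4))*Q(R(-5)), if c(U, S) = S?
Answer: 0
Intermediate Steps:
Q(a) = 2*a*(-1 + a) (Q(a) = (-1 + a)*(2*a) = 2*a*(-1 + a))
m(n) = 2*n
H(T, p) = 0
(H(1, c(-2, -2))*m(-4))*Q(R(-5)) = (0*(2*(-4)))*(2*(6 - 1*(-5))*(-1 + (6 - 1*(-5)))) = (0*(-8))*(2*(6 + 5)*(-1 + (6 + 5))) = 0*(2*11*(-1 + 11)) = 0*(2*11*10) = 0*220 = 0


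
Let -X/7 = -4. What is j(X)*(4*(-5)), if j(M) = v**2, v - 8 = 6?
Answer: -3920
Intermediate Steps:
X = 28 (X = -7*(-4) = 28)
v = 14 (v = 8 + 6 = 14)
j(M) = 196 (j(M) = 14**2 = 196)
j(X)*(4*(-5)) = 196*(4*(-5)) = 196*(-20) = -3920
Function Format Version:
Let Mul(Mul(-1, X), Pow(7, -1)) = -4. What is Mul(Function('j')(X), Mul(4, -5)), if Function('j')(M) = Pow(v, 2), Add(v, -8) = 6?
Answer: -3920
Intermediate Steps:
X = 28 (X = Mul(-7, -4) = 28)
v = 14 (v = Add(8, 6) = 14)
Function('j')(M) = 196 (Function('j')(M) = Pow(14, 2) = 196)
Mul(Function('j')(X), Mul(4, -5)) = Mul(196, Mul(4, -5)) = Mul(196, -20) = -3920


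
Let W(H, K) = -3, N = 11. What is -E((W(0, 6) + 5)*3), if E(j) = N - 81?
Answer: 70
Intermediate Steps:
E(j) = -70 (E(j) = 11 - 81 = -70)
-E((W(0, 6) + 5)*3) = -1*(-70) = 70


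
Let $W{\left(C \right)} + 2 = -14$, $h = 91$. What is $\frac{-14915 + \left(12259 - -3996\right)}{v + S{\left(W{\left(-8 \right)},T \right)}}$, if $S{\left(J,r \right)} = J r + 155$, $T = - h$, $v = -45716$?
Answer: $- \frac{268}{8821} \approx -0.030382$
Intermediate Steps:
$W{\left(C \right)} = -16$ ($W{\left(C \right)} = -2 - 14 = -16$)
$T = -91$ ($T = \left(-1\right) 91 = -91$)
$S{\left(J,r \right)} = 155 + J r$
$\frac{-14915 + \left(12259 - -3996\right)}{v + S{\left(W{\left(-8 \right)},T \right)}} = \frac{-14915 + \left(12259 - -3996\right)}{-45716 + \left(155 - -1456\right)} = \frac{-14915 + \left(12259 + 3996\right)}{-45716 + \left(155 + 1456\right)} = \frac{-14915 + 16255}{-45716 + 1611} = \frac{1340}{-44105} = 1340 \left(- \frac{1}{44105}\right) = - \frac{268}{8821}$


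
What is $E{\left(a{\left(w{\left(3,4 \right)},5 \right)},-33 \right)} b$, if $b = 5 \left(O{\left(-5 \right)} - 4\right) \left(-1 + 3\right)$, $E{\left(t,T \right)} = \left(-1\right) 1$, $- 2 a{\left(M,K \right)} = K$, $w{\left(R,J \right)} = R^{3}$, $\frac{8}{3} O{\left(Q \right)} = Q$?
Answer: $\frac{235}{4} \approx 58.75$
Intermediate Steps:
$O{\left(Q \right)} = \frac{3 Q}{8}$
$a{\left(M,K \right)} = - \frac{K}{2}$
$E{\left(t,T \right)} = -1$
$b = - \frac{235}{4}$ ($b = 5 \left(\frac{3}{8} \left(-5\right) - 4\right) \left(-1 + 3\right) = 5 \left(- \frac{15}{8} - 4\right) 2 = 5 \left(- \frac{47}{8}\right) 2 = \left(- \frac{235}{8}\right) 2 = - \frac{235}{4} \approx -58.75$)
$E{\left(a{\left(w{\left(3,4 \right)},5 \right)},-33 \right)} b = \left(-1\right) \left(- \frac{235}{4}\right) = \frac{235}{4}$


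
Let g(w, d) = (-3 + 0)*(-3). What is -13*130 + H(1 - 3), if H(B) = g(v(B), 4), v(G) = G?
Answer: -1681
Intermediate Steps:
g(w, d) = 9 (g(w, d) = -3*(-3) = 9)
H(B) = 9
-13*130 + H(1 - 3) = -13*130 + 9 = -1690 + 9 = -1681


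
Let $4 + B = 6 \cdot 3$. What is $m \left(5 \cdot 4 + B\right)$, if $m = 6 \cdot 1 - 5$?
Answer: $34$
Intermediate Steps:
$m = 1$ ($m = 6 - 5 = 1$)
$B = 14$ ($B = -4 + 6 \cdot 3 = -4 + 18 = 14$)
$m \left(5 \cdot 4 + B\right) = 1 \left(5 \cdot 4 + 14\right) = 1 \left(20 + 14\right) = 1 \cdot 34 = 34$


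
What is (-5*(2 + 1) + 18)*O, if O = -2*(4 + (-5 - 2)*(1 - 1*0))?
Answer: 18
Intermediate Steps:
O = 6 (O = -2*(4 - 7*(1 + 0)) = -2*(4 - 7*1) = -2*(4 - 7) = -2*(-3) = 6)
(-5*(2 + 1) + 18)*O = (-5*(2 + 1) + 18)*6 = (-5*3 + 18)*6 = (-15 + 18)*6 = 3*6 = 18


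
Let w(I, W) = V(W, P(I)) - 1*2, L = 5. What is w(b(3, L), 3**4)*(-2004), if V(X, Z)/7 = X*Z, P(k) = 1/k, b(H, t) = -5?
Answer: 1156308/5 ≈ 2.3126e+5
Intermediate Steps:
V(X, Z) = 7*X*Z (V(X, Z) = 7*(X*Z) = 7*X*Z)
w(I, W) = -2 + 7*W/I (w(I, W) = 7*W/I - 1*2 = 7*W/I - 2 = -2 + 7*W/I)
w(b(3, L), 3**4)*(-2004) = (-2 + 7*3**4/(-5))*(-2004) = (-2 + 7*81*(-1/5))*(-2004) = (-2 - 567/5)*(-2004) = -577/5*(-2004) = 1156308/5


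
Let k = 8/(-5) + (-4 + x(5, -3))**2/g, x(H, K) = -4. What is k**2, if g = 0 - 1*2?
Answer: 28224/25 ≈ 1129.0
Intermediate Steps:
g = -2 (g = 0 - 2 = -2)
k = -168/5 (k = 8/(-5) + (-4 - 4)**2/(-2) = 8*(-1/5) + (-8)**2*(-1/2) = -8/5 + 64*(-1/2) = -8/5 - 32 = -168/5 ≈ -33.600)
k**2 = (-168/5)**2 = 28224/25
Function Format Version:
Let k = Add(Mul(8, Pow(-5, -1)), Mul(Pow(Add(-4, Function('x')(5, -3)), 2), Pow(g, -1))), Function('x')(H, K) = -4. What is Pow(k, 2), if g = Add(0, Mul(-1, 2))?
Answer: Rational(28224, 25) ≈ 1129.0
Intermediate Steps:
g = -2 (g = Add(0, -2) = -2)
k = Rational(-168, 5) (k = Add(Mul(8, Pow(-5, -1)), Mul(Pow(Add(-4, -4), 2), Pow(-2, -1))) = Add(Mul(8, Rational(-1, 5)), Mul(Pow(-8, 2), Rational(-1, 2))) = Add(Rational(-8, 5), Mul(64, Rational(-1, 2))) = Add(Rational(-8, 5), -32) = Rational(-168, 5) ≈ -33.600)
Pow(k, 2) = Pow(Rational(-168, 5), 2) = Rational(28224, 25)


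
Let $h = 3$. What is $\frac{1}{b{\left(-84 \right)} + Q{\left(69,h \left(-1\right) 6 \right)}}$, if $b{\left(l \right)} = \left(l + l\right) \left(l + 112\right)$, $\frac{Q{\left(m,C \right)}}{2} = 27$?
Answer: $- \frac{1}{4650} \approx -0.00021505$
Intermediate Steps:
$Q{\left(m,C \right)} = 54$ ($Q{\left(m,C \right)} = 2 \cdot 27 = 54$)
$b{\left(l \right)} = 2 l \left(112 + l\right)$
$\frac{1}{b{\left(-84 \right)} + Q{\left(69,h \left(-1\right) 6 \right)}} = \frac{1}{2 \left(-84\right) \left(112 - 84\right) + 54} = \frac{1}{2 \left(-84\right) 28 + 54} = \frac{1}{-4704 + 54} = \frac{1}{-4650} = - \frac{1}{4650}$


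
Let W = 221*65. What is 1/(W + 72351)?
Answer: 1/86716 ≈ 1.1532e-5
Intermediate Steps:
W = 14365
1/(W + 72351) = 1/(14365 + 72351) = 1/86716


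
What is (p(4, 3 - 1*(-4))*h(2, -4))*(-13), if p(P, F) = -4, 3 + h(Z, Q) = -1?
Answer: -208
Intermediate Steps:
h(Z, Q) = -4 (h(Z, Q) = -3 - 1 = -4)
(p(4, 3 - 1*(-4))*h(2, -4))*(-13) = -4*(-4)*(-13) = 16*(-13) = -208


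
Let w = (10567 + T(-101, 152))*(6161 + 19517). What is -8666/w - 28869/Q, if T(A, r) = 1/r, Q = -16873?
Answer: 85045699628581/49707398126385 ≈ 1.7109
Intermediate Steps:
w = 20621809215/76 (w = (10567 + 1/152)*(6161 + 19517) = (10567 + 1/152)*25678 = (1606185/152)*25678 = 20621809215/76 ≈ 2.7134e+8)
-8666/w - 28869/Q = -8666/20621809215/76 - 28869/(-16873) = -8666*76/20621809215 - 28869*(-1/16873) = -94088/2945972745 + 28869/16873 = 85045699628581/49707398126385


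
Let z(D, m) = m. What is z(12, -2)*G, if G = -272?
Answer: 544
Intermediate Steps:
z(12, -2)*G = -2*(-272) = 544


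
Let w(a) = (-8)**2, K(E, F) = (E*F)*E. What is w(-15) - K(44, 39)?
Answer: -75440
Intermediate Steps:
K(E, F) = F*E**2
w(a) = 64
w(-15) - K(44, 39) = 64 - 39*44**2 = 64 - 39*1936 = 64 - 1*75504 = 64 - 75504 = -75440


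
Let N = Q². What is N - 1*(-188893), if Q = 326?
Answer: 295169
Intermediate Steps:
N = 106276 (N = 326² = 106276)
N - 1*(-188893) = 106276 - 1*(-188893) = 106276 + 188893 = 295169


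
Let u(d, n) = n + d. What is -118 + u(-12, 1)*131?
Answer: -1559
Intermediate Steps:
u(d, n) = d + n
-118 + u(-12, 1)*131 = -118 + (-12 + 1)*131 = -118 - 11*131 = -118 - 1441 = -1559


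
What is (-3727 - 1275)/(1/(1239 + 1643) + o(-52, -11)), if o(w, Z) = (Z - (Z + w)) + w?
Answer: -14415764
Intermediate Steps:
o(w, Z) = 0 (o(w, Z) = (Z + (-Z - w)) + w = -w + w = 0)
(-3727 - 1275)/(1/(1239 + 1643) + o(-52, -11)) = (-3727 - 1275)/(1/(1239 + 1643) + 0) = -5002/(1/2882 + 0) = -5002/1/2882 = -5002*2882 = -14415764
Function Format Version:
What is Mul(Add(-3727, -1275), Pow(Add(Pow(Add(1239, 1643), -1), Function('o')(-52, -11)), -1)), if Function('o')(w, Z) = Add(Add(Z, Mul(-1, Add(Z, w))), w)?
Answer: -14415764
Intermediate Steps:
Function('o')(w, Z) = 0 (Function('o')(w, Z) = Add(Add(Z, Add(Mul(-1, Z), Mul(-1, w))), w) = Add(Mul(-1, w), w) = 0)
Mul(Add(-3727, -1275), Pow(Add(Pow(Add(1239, 1643), -1), Function('o')(-52, -11)), -1)) = Mul(Add(-3727, -1275), Pow(Add(Pow(Add(1239, 1643), -1), 0), -1)) = Mul(-5002, Pow(Add(Pow(2882, -1), 0), -1)) = Mul(-5002, Pow(Add(Rational(1, 2882), 0), -1)) = Mul(-5002, Pow(Rational(1, 2882), -1)) = Mul(-5002, 2882) = -14415764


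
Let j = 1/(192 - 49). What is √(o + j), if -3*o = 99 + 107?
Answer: I*√12636195/429 ≈ 8.2861*I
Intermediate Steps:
j = 1/143 ≈ 0.0069930
o = -206/3 (o = -(99 + 107)/3 = -⅓*206 = -206/3 ≈ -68.667)
√(o + j) = √(-206/3 + 1/143) = √(-29455/429) = I*√12636195/429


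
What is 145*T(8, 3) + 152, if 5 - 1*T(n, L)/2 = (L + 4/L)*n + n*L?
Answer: -46234/3 ≈ -15411.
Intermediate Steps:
T(n, L) = 10 - 2*L*n - 2*n*(L + 4/L) (T(n, L) = 10 - 2*((L + 4/L)*n + n*L) = 10 - 2*(n*(L + 4/L) + L*n) = 10 - 2*(L*n + n*(L + 4/L)) = 10 + (-2*L*n - 2*n*(L + 4/L)) = 10 - 2*L*n - 2*n*(L + 4/L))
145*T(8, 3) + 152 = 145*(10 - 8*8/3 - 4*3*8) + 152 = 145*(10 - 8*8*⅓ - 96) + 152 = 145*(10 - 64/3 - 96) + 152 = 145*(-322/3) + 152 = -46690/3 + 152 = -46234/3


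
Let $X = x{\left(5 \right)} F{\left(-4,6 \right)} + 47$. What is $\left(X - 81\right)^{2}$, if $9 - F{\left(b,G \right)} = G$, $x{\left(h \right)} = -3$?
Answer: $1849$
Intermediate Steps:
$F{\left(b,G \right)} = 9 - G$
$X = 38$ ($X = - 3 \left(9 - 6\right) + 47 = \left(-3\right) 3 + 47 = -9 + 47 = 38$)
$\left(X - 81\right)^{2} = \left(38 - 81\right)^{2} = \left(-43\right)^{2} = 1849$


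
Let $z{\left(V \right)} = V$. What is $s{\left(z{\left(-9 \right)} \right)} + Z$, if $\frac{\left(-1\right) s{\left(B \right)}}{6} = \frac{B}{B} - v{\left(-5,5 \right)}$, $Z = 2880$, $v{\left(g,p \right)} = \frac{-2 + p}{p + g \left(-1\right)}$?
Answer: $\frac{14379}{5} \approx 2875.8$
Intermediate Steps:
$v{\left(g,p \right)} = \frac{-2 + p}{p - g}$
$s{\left(B \right)} = - \frac{21}{5}$ ($s{\left(B \right)} = - 6 \left(\frac{B}{B} - \frac{2 - 5}{-5 - 5}\right) = - 6 \left(1 - \frac{2 - 5}{-5 - 5}\right) = - 6 \left(1 - \frac{1}{-10} \left(-3\right)\right) = - 6 \left(1 - \left(- \frac{1}{10}\right) \left(-3\right)\right) = - 6 \left(1 - \frac{3}{10}\right) = \left(-6\right) \frac{7}{10} = - \frac{21}{5}$)
$s{\left(z{\left(-9 \right)} \right)} + Z = - \frac{21}{5} + 2880 = \frac{14379}{5}$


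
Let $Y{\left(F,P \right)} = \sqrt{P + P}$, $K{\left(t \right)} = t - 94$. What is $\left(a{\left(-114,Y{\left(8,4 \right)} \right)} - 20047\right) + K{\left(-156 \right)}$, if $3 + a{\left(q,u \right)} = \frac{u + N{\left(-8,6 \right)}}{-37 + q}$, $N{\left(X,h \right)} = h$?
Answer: $- \frac{3065306}{151} - \frac{2 \sqrt{2}}{151} \approx -20300.0$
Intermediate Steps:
$K{\left(t \right)} = -94 + t$
$Y{\left(F,P \right)} = \sqrt{2} \sqrt{P}$ ($Y{\left(F,P \right)} = \sqrt{2 P} = \sqrt{2} \sqrt{P}$)
$a{\left(q,u \right)} = -3 + \frac{6 + u}{-37 + q}$ ($a{\left(q,u \right)} = -3 + \frac{u + 6}{-37 + q} = -3 + \frac{6 + u}{-37 + q}$)
$\left(a{\left(-114,Y{\left(8,4 \right)} \right)} - 20047\right) + K{\left(-156 \right)} = \left(\frac{117 + \sqrt{2} \sqrt{4} - -342}{-37 - 114} - 20047\right) - 250 = \left(\frac{117 + \sqrt{2} \cdot 2 + 342}{-151} - 20047\right) - 250 = \left(- \frac{117 + 2 \sqrt{2} + 342}{151} - 20047\right) - 250 = \left(- \frac{459 + 2 \sqrt{2}}{151} - 20047\right) - 250 = \left(\left(- \frac{459}{151} - \frac{2 \sqrt{2}}{151}\right) - 20047\right) - 250 = \left(- \frac{3027556}{151} - \frac{2 \sqrt{2}}{151}\right) - 250 = - \frac{3065306}{151} - \frac{2 \sqrt{2}}{151}$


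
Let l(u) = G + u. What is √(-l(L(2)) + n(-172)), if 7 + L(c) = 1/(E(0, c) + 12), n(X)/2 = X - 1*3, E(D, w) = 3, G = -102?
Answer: 4*I*√3390/15 ≈ 15.526*I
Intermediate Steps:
n(X) = -6 + 2*X (n(X) = 2*(X - 1*3) = 2*(X - 3) = 2*(-3 + X) = -6 + 2*X)
L(c) = -104/15 (L(c) = -7 + 1/(3 + 12) = -7 + 1/15 = -104/15)
l(u) = -102 + u
√(-l(L(2)) + n(-172)) = √(-(-102 - 104/15) + (-6 + 2*(-172))) = √(-1*(-1634/15) + (-6 - 344)) = √(1634/15 - 350) = √(-3616/15) = 4*I*√3390/15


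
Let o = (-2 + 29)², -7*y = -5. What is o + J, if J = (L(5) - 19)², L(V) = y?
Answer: 52105/49 ≈ 1063.4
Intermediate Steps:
y = 5/7 (y = -⅐*(-5) = 5/7 ≈ 0.71429)
L(V) = 5/7
J = 16384/49 (J = (5/7 - 19)² = (-128/7)² = 16384/49 ≈ 334.37)
o = 729 (o = 27² = 729)
o + J = 729 + 16384/49 = 52105/49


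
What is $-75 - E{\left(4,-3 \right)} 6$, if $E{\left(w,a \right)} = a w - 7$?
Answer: $39$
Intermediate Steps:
$E{\left(w,a \right)} = -7 + a w$
$-75 - E{\left(4,-3 \right)} 6 = -75 - \left(-7 - 12\right) 6 = -75 - \left(-19\right) 6 = -75 - -114 = -75 + 114 = 39$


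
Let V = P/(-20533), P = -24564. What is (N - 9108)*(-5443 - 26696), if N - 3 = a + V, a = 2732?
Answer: 4204817522055/20533 ≈ 2.0478e+8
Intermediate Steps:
V = 24564/20533 (V = -24564/(-20533) = -24564*(-1/20533) = 24564/20533 ≈ 1.1963)
N = 56182319/20533 (N = 3 + (2732 + 24564/20533) = 3 + 56120720/20533 = 56182319/20533 ≈ 2736.2)
(N - 9108)*(-5443 - 26696) = (56182319/20533 - 9108)*(-5443 - 26696) = -130832245/20533*(-32139) = 4204817522055/20533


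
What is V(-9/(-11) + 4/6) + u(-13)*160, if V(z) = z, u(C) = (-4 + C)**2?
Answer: 1525969/33 ≈ 46242.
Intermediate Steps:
V(-9/(-11) + 4/6) + u(-13)*160 = (-9/(-11) + 4/6) + (-4 - 13)**2*160 = (-9*(-1/11) + 4*(1/6)) + (-17)**2*160 = (9/11 + 2/3) + 289*160 = 49/33 + 46240 = 1525969/33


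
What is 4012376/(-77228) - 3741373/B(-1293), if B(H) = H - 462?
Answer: 70474258541/33883785 ≈ 2079.9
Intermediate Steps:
B(H) = -462 + H
4012376/(-77228) - 3741373/B(-1293) = 4012376/(-77228) - 3741373/(-462 - 1293) = 4012376*(-1/77228) - 3741373/(-1755) = -1003094/19307 - 3741373*(-1/1755) = -1003094/19307 + 3741373/1755 = 70474258541/33883785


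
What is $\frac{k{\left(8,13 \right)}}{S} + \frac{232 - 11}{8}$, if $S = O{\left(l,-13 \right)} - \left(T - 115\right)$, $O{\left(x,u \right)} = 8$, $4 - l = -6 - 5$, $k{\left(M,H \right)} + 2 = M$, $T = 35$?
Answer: $\frac{2437}{88} \approx 27.693$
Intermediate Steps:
$k{\left(M,H \right)} = -2 + M$
$l = 15$ ($l = 4 - \left(-6 - 5\right) = 4 - -11 = 4 + 11 = 15$)
$S = 88$ ($S = 8 - \left(35 - 115\right) = 8 - -80 = 8 + 80 = 88$)
$\frac{k{\left(8,13 \right)}}{S} + \frac{232 - 11}{8} = \frac{-2 + 8}{88} + \frac{232 - 11}{8} = 6 \cdot \frac{1}{88} + 221 \cdot \frac{1}{8} = \frac{3}{44} + \frac{221}{8} = \frac{2437}{88}$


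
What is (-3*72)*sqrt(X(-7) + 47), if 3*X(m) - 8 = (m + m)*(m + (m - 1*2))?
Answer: -72*sqrt(1119) ≈ -2408.5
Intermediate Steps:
X(m) = 8/3 + 2*m*(-2 + 2*m)/3 (X(m) = 8/3 + ((m + m)*(m + (m - 1*2)))/3 = 8/3 + ((2*m)*(m + (m - 2)))/3 = 8/3 + ((2*m)*(m + (-2 + m)))/3 = 8/3 + ((2*m)*(-2 + 2*m))/3 = 8/3 + (2*m*(-2 + 2*m))/3 = 8/3 + 2*m*(-2 + 2*m)/3)
(-3*72)*sqrt(X(-7) + 47) = (-3*72)*sqrt((8/3 - 4/3*(-7) + (4/3)*(-7)**2) + 47) = -216*sqrt((8/3 + 28/3 + (4/3)*49) + 47) = -216*sqrt((8/3 + 28/3 + 196/3) + 47) = -216*sqrt(232/3 + 47) = -72*sqrt(1119)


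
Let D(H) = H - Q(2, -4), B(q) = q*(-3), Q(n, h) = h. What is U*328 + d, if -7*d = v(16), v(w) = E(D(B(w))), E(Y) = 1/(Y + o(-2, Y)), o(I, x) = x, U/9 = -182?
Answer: -330954623/616 ≈ -5.3726e+5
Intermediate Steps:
U = -1638 (U = 9*(-182) = -1638)
B(q) = -3*q
D(H) = 4 + H (D(H) = H - 1*(-4) = H + 4 = 4 + H)
E(Y) = 1/(2*Y) (E(Y) = 1/(Y + Y) = 1/(2*Y))
v(w) = 1/(2*(4 - 3*w))
d = 1/616 (d = -(-1)/(7*(-8 + 6*16)) = -(-1)/(7*(-8 + 96)) = -(-1)/(7*88) = -⅐*(-1/88) = 1/616 ≈ 0.0016234)
U*328 + d = -1638*328 + 1/616 = -537264 + 1/616 = -330954623/616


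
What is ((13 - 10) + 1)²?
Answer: 16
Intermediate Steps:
((13 - 10) + 1)² = (3 + 1)² = 4² = 16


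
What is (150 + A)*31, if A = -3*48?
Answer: 186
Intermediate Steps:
A = -144
(150 + A)*31 = (150 - 144)*31 = 6*31 = 186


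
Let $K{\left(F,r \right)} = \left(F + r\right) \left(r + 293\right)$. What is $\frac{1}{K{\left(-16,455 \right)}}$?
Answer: $\frac{1}{328372} \approx 3.0453 \cdot 10^{-6}$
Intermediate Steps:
$K{\left(F,r \right)} = \left(293 + r\right) \left(F + r\right)$ ($K{\left(F,r \right)} = \left(F + r\right) \left(293 + r\right) = \left(293 + r\right) \left(F + r\right)$)
$\frac{1}{K{\left(-16,455 \right)}} = \frac{1}{455^{2} + 293 \left(-16\right) + 293 \cdot 455 - 7280} = \frac{1}{207025 - 4688 + 133315 - 7280} = \frac{1}{328372}$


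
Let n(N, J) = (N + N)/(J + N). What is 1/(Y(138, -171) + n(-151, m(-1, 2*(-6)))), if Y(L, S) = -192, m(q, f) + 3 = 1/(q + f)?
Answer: -2003/380650 ≈ -0.0052621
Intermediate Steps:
m(q, f) = -3 + 1/(f + q) (m(q, f) = -3 + 1/(q + f) = -3 + 1/(f + q))
n(N, J) = 2*N/(J + N) (n(N, J) = (2*N)/(J + N) = 2*N/(J + N))
1/(Y(138, -171) + n(-151, m(-1, 2*(-6)))) = 1/(-192 + 2*(-151)/((1 - 6*(-6) - 3*(-1))/(2*(-6) - 1) - 151)) = 1/(-192 + 2*(-151)/((1 - 3*(-12) + 3)/(-12 - 1) - 151)) = 1/(-192 + 2*(-151)/((1 + 36 + 3)/(-13) - 151)) = 1/(-192 + 2*(-151)/(-1/13*40 - 151)) = 1/(-192 + 2*(-151)/(-40/13 - 151)) = 1/(-192 + 2*(-151)/(-2003/13)) = 1/(-192 + 2*(-151)*(-13/2003)) = 1/(-192 + 3926/2003) = 1/(-380650/2003) = -2003/380650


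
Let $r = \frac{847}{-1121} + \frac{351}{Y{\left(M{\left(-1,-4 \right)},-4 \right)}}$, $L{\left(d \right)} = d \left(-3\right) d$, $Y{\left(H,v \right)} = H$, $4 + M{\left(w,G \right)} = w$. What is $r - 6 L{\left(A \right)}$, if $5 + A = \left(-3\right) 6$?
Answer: $\frac{52973104}{5605} \approx 9451.0$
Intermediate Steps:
$M{\left(w,G \right)} = -4 + w$
$A = -23$ ($A = -5 - 18 = -23$)
$L{\left(d \right)} = - 3 d^{2}$ ($L{\left(d \right)} = - 3 d d = - 3 d^{2}$)
$r = - \frac{397706}{5605}$ ($r = \frac{847}{-1121} + \frac{351}{-4 - 1} = 847 \left(- \frac{1}{1121}\right) + \frac{351}{-5} = - \frac{847}{1121} + 351 \left(- \frac{1}{5}\right) = - \frac{847}{1121} - \frac{351}{5} = - \frac{397706}{5605} \approx -70.956$)
$r - 6 L{\left(A \right)} = - \frac{397706}{5605} - 6 \left(- 3 \left(-23\right)^{2}\right) = - \frac{397706}{5605} - 6 \left(\left(-3\right) 529\right) = - \frac{397706}{5605} - -9522 = - \frac{397706}{5605} + 9522 = \frac{52973104}{5605}$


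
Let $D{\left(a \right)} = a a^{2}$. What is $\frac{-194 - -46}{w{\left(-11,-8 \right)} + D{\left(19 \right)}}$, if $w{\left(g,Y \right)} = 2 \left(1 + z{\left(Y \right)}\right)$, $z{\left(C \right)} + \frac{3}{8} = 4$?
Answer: $- \frac{592}{27473} \approx -0.021548$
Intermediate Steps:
$z{\left(C \right)} = \frac{29}{8}$ ($z{\left(C \right)} = - \frac{3}{8} + 4 = \frac{29}{8}$)
$D{\left(a \right)} = a^{3}$
$w{\left(g,Y \right)} = \frac{37}{4}$ ($w{\left(g,Y \right)} = 2 \left(1 + \frac{29}{8}\right) = 2 \cdot \frac{37}{8} = \frac{37}{4}$)
$\frac{-194 - -46}{w{\left(-11,-8 \right)} + D{\left(19 \right)}} = \frac{-194 - -46}{\frac{37}{4} + 19^{3}} = \frac{-194 + 46}{\frac{37}{4} + 6859} = - \frac{148}{\frac{27473}{4}} = \left(-148\right) \frac{4}{27473} = - \frac{592}{27473}$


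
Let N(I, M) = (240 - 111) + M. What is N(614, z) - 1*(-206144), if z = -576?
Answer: 205697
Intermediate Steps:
N(I, M) = 129 + M
N(614, z) - 1*(-206144) = (129 - 576) - 1*(-206144) = -447 + 206144 = 205697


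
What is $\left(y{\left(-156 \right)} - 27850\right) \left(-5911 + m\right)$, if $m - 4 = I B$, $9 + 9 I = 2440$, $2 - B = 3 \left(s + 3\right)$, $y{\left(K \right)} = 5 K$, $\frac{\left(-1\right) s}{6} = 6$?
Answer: $- \frac{5507495840}{9} \approx -6.1194 \cdot 10^{8}$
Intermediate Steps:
$s = -36$ ($s = \left(-6\right) 6 = -36$)
$B = 101$ ($B = 2 - 3 \left(-36 + 3\right) = 2 - 3 \left(-33\right) = 2 - -99 = 2 + 99 = 101$)
$I = \frac{2431}{9}$ ($I = -1 + \frac{1}{9} \cdot 2440 = -1 + \frac{2440}{9} = \frac{2431}{9} \approx 270.11$)
$m = \frac{245567}{9}$ ($m = 4 + \frac{2431}{9} \cdot 101 = 4 + \frac{245531}{9} = \frac{245567}{9} \approx 27285.0$)
$\left(y{\left(-156 \right)} - 27850\right) \left(-5911 + m\right) = \left(5 \left(-156\right) - 27850\right) \left(-5911 + \frac{245567}{9}\right) = \left(-780 - 27850\right) \frac{192368}{9} = \left(-28630\right) \frac{192368}{9} = - \frac{5507495840}{9}$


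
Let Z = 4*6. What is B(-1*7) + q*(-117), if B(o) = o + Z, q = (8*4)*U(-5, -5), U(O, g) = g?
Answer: 18737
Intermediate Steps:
Z = 24
q = -160 (q = (8*4)*(-5) = 32*(-5) = -160)
B(o) = 24 + o (B(o) = o + 24 = 24 + o)
B(-1*7) + q*(-117) = (24 - 1*7) - 160*(-117) = (24 - 7) + 18720 = 17 + 18720 = 18737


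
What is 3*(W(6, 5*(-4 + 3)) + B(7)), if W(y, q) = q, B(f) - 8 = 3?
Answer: 18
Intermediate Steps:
B(f) = 11 (B(f) = 8 + 3 = 11)
3*(W(6, 5*(-4 + 3)) + B(7)) = 3*(5*(-4 + 3) + 11) = 3*(5*(-1) + 11) = 3*(-5 + 11) = 3*6 = 18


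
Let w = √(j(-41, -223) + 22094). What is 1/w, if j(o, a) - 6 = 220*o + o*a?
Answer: √22223/22223 ≈ 0.0067081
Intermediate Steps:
j(o, a) = 6 + 220*o + a*o (j(o, a) = 6 + (220*o + o*a) = 6 + (220*o + a*o) = 6 + 220*o + a*o)
w = √22223 (w = √((6 + 220*(-41) - 223*(-41)) + 22094) = √((6 - 9020 + 9143) + 22094) = √(129 + 22094) = √22223 ≈ 149.07)
1/w = 1/(√22223) = √22223/22223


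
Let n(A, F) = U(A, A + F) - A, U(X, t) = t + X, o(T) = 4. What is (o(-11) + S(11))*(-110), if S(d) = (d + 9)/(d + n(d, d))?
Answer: -1520/3 ≈ -506.67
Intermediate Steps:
U(X, t) = X + t
n(A, F) = A + F (n(A, F) = (A + (A + F)) - A = (F + 2*A) - A = A + F)
S(d) = (9 + d)/(3*d) (S(d) = (d + 9)/(d + (d + d)) = (9 + d)/(d + 2*d) = (9 + d)/((3*d)) = (9 + d)*(1/(3*d)) = (9 + d)/(3*d))
(o(-11) + S(11))*(-110) = (4 + (⅓)*(9 + 11)/11)*(-110) = (4 + (⅓)*(1/11)*20)*(-110) = (4 + 20/33)*(-110) = (152/33)*(-110) = -1520/3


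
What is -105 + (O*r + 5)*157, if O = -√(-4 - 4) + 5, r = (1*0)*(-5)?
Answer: 680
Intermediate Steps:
r = 0 (r = 0*(-5) = 0)
O = 5 - 2*I*√2 (O = -√(-8) + 5 = -2*I*√2 + 5 = 5 - 2*I*√2 ≈ 5.0 - 2.8284*I)
-105 + (O*r + 5)*157 = -105 + ((5 - 2*I*√2)*0 + 5)*157 = -105 + (0 + 5)*157 = -105 + 5*157 = -105 + 785 = 680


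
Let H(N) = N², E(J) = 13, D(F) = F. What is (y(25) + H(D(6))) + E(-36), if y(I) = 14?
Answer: 63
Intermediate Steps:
(y(25) + H(D(6))) + E(-36) = (14 + 6²) + 13 = (14 + 36) + 13 = 50 + 13 = 63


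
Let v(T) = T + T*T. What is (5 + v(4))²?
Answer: 625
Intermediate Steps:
v(T) = T + T²
(5 + v(4))² = (5 + 4*(1 + 4))² = (5 + 4*5)² = (5 + 20)² = 25² = 625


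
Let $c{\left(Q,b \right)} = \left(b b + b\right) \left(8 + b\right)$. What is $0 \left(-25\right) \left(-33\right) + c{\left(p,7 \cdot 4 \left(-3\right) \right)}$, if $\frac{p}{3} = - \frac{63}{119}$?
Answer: $-529872$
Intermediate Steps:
$p = - \frac{27}{17}$ ($p = 3 \left(- \frac{63}{119}\right) = 3 \left(\left(-63\right) \frac{1}{119}\right) = 3 \left(- \frac{9}{17}\right) = - \frac{27}{17} \approx -1.5882$)
$c{\left(Q,b \right)} = \left(8 + b\right) \left(b + b^{2}\right)$ ($c{\left(Q,b \right)} = \left(b^{2} + b\right) \left(8 + b\right) = \left(b + b^{2}\right) \left(8 + b\right) = \left(8 + b\right) \left(b + b^{2}\right)$)
$0 \left(-25\right) \left(-33\right) + c{\left(p,7 \cdot 4 \left(-3\right) \right)} = 0 \left(-25\right) \left(-33\right) + 7 \cdot 4 \left(-3\right) \left(8 + \left(7 \cdot 4 \left(-3\right)\right)^{2} + 9 \cdot 7 \cdot 4 \left(-3\right)\right) = 0 \left(-33\right) + 28 \left(-3\right) \left(8 + \left(28 \left(-3\right)\right)^{2} + 9 \cdot 28 \left(-3\right)\right) = 0 - 84 \left(8 + \left(-84\right)^{2} + 9 \left(-84\right)\right) = 0 - 84 \left(8 + 7056 - 756\right) = 0 - 529872 = -529872$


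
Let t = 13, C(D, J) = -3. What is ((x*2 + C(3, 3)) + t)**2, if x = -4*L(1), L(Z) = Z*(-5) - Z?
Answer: 3364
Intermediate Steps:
L(Z) = -6*Z (L(Z) = -5*Z - Z = -6*Z)
x = 24 (x = -(-24) = -4*(-6) = 24)
((x*2 + C(3, 3)) + t)**2 = ((24*2 - 3) + 13)**2 = ((48 - 3) + 13)**2 = (45 + 13)**2 = 58**2 = 3364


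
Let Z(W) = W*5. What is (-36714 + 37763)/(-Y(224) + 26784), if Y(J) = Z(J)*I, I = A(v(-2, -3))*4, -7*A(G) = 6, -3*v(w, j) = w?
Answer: 1049/30624 ≈ 0.034254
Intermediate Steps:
v(w, j) = -w/3
Z(W) = 5*W
A(G) = -6/7 (A(G) = -⅐*6 = -6/7)
I = -24/7 (I = -6/7*4 = -24/7 ≈ -3.4286)
Y(J) = -120*J/7 (Y(J) = (5*J)*(-24/7) = -120*J/7)
(-36714 + 37763)/(-Y(224) + 26784) = (-36714 + 37763)/(-(-120)*224/7 + 26784) = 1049/(-1*(-3840) + 26784) = 1049/(3840 + 26784) = 1049/30624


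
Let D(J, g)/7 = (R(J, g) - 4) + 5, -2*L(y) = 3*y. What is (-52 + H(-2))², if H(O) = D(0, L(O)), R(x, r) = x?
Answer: 2025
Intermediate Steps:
L(y) = -3*y/2
D(J, g) = 7 + 7*J (D(J, g) = 7*((J - 4) + 5) = 7*((-4 + J) + 5) = 7*(1 + J) = 7 + 7*J)
H(O) = 7 (H(O) = 7 + 7*0 = 7 + 0 = 7)
(-52 + H(-2))² = (-52 + 7)² = (-45)² = 2025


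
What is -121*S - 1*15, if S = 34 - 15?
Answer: -2314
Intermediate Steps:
S = 19
-121*S - 1*15 = -121*19 - 1*15 = -2299 - 15 = -2314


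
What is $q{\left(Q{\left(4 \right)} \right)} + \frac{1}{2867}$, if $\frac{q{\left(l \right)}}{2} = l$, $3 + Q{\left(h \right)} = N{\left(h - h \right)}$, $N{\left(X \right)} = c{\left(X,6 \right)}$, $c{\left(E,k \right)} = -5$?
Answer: $- \frac{45871}{2867} \approx -16.0$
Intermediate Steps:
$N{\left(X \right)} = -5$
$Q{\left(h \right)} = -8$ ($Q{\left(h \right)} = -3 - 5 = -8$)
$q{\left(l \right)} = 2 l$
$q{\left(Q{\left(4 \right)} \right)} + \frac{1}{2867} = 2 \left(-8\right) + \frac{1}{2867} = -16 + \frac{1}{2867} = - \frac{45871}{2867}$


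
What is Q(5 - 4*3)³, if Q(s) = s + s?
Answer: -2744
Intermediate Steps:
Q(s) = 2*s
Q(5 - 4*3)³ = (2*(5 - 4*3))³ = (2*(5 - 12))³ = (2*(-7))³ = (-14)³ = -2744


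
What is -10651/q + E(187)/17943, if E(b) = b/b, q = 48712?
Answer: -191062181/874039416 ≈ -0.21860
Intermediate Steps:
E(b) = 1
-10651/q + E(187)/17943 = -10651/48712 + 1/17943 = -191062181/874039416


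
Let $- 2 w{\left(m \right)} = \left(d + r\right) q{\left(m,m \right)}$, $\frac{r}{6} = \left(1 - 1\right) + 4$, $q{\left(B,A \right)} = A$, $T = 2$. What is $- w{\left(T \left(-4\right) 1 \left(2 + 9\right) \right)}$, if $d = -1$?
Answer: $-1012$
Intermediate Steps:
$r = 24$ ($r = 6 \left(\left(1 - 1\right) + 4\right) = 6 \left(0 + 4\right) = 6 \cdot 4 = 24$)
$w{\left(m \right)} = - \frac{23 m}{2}$ ($w{\left(m \right)} = - \frac{\left(-1 + 24\right) m}{2} = - \frac{23 m}{2}$)
$- w{\left(T \left(-4\right) 1 \left(2 + 9\right) \right)} = - \frac{\left(-23\right) 2 \left(-4\right) 1 \left(2 + 9\right)}{2} = - \frac{\left(-23\right) \left(-8\right) 1 \cdot 11}{2} = - \frac{\left(-23\right) \left(\left(-8\right) 11\right)}{2} = - \frac{\left(-23\right) \left(-88\right)}{2} = \left(-1\right) 1012 = -1012$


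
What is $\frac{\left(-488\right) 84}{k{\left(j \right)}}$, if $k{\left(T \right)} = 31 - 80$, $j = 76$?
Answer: $\frac{5856}{7} \approx 836.57$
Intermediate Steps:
$k{\left(T \right)} = -49$ ($k{\left(T \right)} = 31 - 80 = -49$)
$\frac{\left(-488\right) 84}{k{\left(j \right)}} = \frac{\left(-488\right) 84}{-49} = \left(-40992\right) \left(- \frac{1}{49}\right) = \frac{5856}{7}$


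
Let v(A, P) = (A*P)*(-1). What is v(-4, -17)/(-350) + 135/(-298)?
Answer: -13493/52150 ≈ -0.25873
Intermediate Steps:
v(A, P) = -A*P
v(-4, -17)/(-350) + 135/(-298) = -1*(-4)*(-17)/(-350) + 135/(-298) = -68*(-1/350) + 135*(-1/298) = 34/175 - 135/298 = -13493/52150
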